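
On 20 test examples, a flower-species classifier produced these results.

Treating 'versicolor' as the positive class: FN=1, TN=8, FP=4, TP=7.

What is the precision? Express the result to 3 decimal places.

0.636

Precision = TP/(TP+FP) = 7/(7+4) = 7/11 = 0.636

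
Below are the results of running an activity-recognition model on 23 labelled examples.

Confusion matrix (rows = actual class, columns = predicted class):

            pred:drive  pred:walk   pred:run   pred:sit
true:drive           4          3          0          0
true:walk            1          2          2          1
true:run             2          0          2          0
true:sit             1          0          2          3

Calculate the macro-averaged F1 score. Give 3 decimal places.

0.474

Per-class F1 score (2·TP/(2·TP+FP+FN)):
  drive: TP=4, FP=1+2+1=4, FN=3+0+0=3 → 8/15 = 0.5333
  walk: TP=2, FP=3+0+0=3, FN=1+2+1=4 → 4/11 = 0.3636
  run: TP=2, FP=0+2+2=4, FN=2+0+0=2 → 4/10 = 0.4000
  sit: TP=3, FP=0+1+0=1, FN=1+0+2=3 → 6/10 = 0.6000
Macro-F1 score = mean = (0.5333 + 0.3636 + 0.4000 + 0.6000) / 4 = 0.474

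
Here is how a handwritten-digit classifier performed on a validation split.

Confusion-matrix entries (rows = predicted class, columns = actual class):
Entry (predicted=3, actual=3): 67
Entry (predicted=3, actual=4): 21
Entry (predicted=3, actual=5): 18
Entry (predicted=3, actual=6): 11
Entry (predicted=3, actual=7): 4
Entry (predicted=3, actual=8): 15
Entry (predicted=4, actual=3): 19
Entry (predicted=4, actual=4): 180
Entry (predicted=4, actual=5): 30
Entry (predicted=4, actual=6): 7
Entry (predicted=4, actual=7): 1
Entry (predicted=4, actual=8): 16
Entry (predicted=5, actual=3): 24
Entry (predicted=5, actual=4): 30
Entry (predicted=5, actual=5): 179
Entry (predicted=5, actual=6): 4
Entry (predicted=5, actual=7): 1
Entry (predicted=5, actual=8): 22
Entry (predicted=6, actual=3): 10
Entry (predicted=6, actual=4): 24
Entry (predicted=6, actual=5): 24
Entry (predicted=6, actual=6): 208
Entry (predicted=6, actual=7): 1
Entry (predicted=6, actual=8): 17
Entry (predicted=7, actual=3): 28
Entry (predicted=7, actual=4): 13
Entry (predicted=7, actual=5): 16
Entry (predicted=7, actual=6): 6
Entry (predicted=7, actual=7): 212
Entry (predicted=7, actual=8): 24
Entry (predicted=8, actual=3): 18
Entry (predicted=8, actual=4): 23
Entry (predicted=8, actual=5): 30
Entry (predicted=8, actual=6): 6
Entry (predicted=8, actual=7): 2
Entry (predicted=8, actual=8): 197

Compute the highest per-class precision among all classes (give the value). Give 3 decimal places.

0.732

Per-class precision (TP/(TP+FP)):
  3: TP=67, FP=21+18+11+4+15=69 → 67/136 = 0.4926
  4: TP=180, FP=19+30+7+1+16=73 → 180/253 = 0.7115
  5: TP=179, FP=24+30+4+1+22=81 → 179/260 = 0.6885
  6: TP=208, FP=10+24+24+1+17=76 → 208/284 = 0.7324
  7: TP=212, FP=28+13+16+6+24=87 → 212/299 = 0.7090
  8: TP=197, FP=18+23+30+6+2=79 → 197/276 = 0.7138
Highest is class '6' with precision = 0.732.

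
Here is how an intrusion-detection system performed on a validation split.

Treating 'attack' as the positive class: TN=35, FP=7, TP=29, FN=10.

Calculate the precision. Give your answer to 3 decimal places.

0.806

Precision = TP/(TP+FP) = 29/(29+7) = 29/36 = 0.806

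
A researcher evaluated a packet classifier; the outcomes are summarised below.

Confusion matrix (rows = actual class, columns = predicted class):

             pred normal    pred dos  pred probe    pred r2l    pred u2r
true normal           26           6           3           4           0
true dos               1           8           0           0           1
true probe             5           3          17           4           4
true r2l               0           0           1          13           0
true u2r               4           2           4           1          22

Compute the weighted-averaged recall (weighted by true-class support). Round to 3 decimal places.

0.667

Per-class recall (TP/(TP+FN)):
  normal: TP=26, FN=6+3+4+0=13 → 26/39 = 0.6667
  dos: TP=8, FN=1+0+0+1=2 → 8/10 = 0.8000
  probe: TP=17, FN=5+3+4+4=16 → 17/33 = 0.5152
  r2l: TP=13, FN=0+0+1+0=1 → 13/14 = 0.9286
  u2r: TP=22, FN=4+2+4+1=11 → 22/33 = 0.6667
Weighted-recall = Σ (supportᵢ/N)·recallᵢ with N=129: (39/129)·0.6667 + (10/129)·0.8000 + (33/129)·0.5152 + (14/129)·0.9286 + (33/129)·0.6667 = 0.667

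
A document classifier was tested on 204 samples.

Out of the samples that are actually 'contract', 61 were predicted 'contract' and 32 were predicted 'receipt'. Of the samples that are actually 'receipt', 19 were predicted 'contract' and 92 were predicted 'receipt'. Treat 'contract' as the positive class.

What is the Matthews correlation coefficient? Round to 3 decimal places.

MCC = (TP·TN − FP·FN) / √((TP+FP)(TP+FN)(TN+FP)(TN+FN))
Numerator = 61·92 − 19·32 = 5004
Denominator = √(80·93·111·124) = √102404160 = 10119.4941
MCC = 5004 / 10119.4941 = 0.494

0.494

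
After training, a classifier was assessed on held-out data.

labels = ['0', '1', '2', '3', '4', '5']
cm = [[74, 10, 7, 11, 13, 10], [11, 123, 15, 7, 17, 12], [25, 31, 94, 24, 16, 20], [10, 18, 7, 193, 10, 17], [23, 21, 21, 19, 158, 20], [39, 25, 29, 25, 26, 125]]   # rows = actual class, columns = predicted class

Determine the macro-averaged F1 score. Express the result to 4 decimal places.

0.5749

Per-class F1 score (2·TP/(2·TP+FP+FN)):
  0: TP=74, FP=11+25+10+23+39=108, FN=10+7+11+13+10=51 → 148/307 = 0.48208
  1: TP=123, FP=10+31+18+21+25=105, FN=11+15+7+17+12=62 → 246/413 = 0.59564
  2: TP=94, FP=7+15+7+21+29=79, FN=25+31+24+16+20=116 → 188/383 = 0.49086
  3: TP=193, FP=11+7+24+19+25=86, FN=10+18+7+10+17=62 → 386/534 = 0.72285
  4: TP=158, FP=13+17+16+10+26=82, FN=23+21+21+19+20=104 → 316/502 = 0.62948
  5: TP=125, FP=10+12+20+17+20=79, FN=39+25+29+25+26=144 → 250/473 = 0.52854
Macro-F1 score = mean = (0.48208 + 0.59564 + 0.49086 + 0.72285 + 0.62948 + 0.52854) / 6 = 0.5749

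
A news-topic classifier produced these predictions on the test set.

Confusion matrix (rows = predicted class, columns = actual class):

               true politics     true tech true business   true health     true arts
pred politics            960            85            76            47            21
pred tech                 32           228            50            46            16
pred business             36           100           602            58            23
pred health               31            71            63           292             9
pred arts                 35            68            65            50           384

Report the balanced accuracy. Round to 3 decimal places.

0.687

Balanced accuracy = mean of per-class recall.
  politics: recall = 960/1094 = 0.8775
  tech: recall = 228/552 = 0.4130
  business: recall = 602/856 = 0.7033
  health: recall = 292/493 = 0.5923
  arts: recall = 384/453 = 0.8477
Mean = (0.8775 + 0.4130 + 0.7033 + 0.5923 + 0.8477) / 5 = 0.687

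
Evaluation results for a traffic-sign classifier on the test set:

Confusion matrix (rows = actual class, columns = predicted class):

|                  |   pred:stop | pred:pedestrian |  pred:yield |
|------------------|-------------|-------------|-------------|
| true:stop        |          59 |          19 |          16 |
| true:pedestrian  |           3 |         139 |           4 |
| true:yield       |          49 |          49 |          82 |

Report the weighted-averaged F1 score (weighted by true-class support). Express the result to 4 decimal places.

0.6518

Per-class F1 score (2·TP/(2·TP+FP+FN)):
  stop: TP=59, FP=3+49=52, FN=19+16=35 → 118/205 = 0.57561
  pedestrian: TP=139, FP=19+49=68, FN=3+4=7 → 278/353 = 0.78754
  yield: TP=82, FP=16+4=20, FN=49+49=98 → 164/282 = 0.58156
Weighted-F1 score = Σ (supportᵢ/N)·F1 scoreᵢ with N=420: (94/420)·0.57561 + (146/420)·0.78754 + (180/420)·0.58156 = 0.6518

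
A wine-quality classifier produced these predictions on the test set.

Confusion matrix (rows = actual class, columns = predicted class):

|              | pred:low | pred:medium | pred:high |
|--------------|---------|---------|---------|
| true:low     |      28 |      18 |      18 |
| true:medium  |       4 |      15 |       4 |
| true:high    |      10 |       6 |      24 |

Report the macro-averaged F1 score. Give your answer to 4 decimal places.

0.5234

Per-class F1 score (2·TP/(2·TP+FP+FN)):
  low: TP=28, FP=4+10=14, FN=18+18=36 → 56/106 = 0.52830
  medium: TP=15, FP=18+6=24, FN=4+4=8 → 30/62 = 0.48387
  high: TP=24, FP=18+4=22, FN=10+6=16 → 48/86 = 0.55814
Macro-F1 score = mean = (0.52830 + 0.48387 + 0.55814) / 3 = 0.5234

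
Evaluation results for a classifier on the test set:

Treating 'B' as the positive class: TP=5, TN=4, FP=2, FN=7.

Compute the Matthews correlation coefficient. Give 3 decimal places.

0.081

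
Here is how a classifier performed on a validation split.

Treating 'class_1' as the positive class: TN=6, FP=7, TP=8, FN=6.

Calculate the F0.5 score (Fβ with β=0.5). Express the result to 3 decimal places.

0.541

Fβ = (1+β²)·TP / ((1+β²)·TP + β²·FN + FP), with β²=1/4
= 1.25·8 / (1.25·8 + 0.25·6 + 7) = 0.541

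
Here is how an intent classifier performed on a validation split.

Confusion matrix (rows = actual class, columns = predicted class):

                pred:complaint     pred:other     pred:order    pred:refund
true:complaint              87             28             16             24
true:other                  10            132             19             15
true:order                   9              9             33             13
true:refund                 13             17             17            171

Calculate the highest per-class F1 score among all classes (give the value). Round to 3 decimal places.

0.776

Per-class F1 score (2·TP/(2·TP+FP+FN)):
  complaint: TP=87, FP=10+9+13=32, FN=28+16+24=68 → 174/274 = 0.6350
  other: TP=132, FP=28+9+17=54, FN=10+19+15=44 → 264/362 = 0.7293
  order: TP=33, FP=16+19+17=52, FN=9+9+13=31 → 66/149 = 0.4430
  refund: TP=171, FP=24+15+13=52, FN=13+17+17=47 → 342/441 = 0.7755
Highest is class 'refund' with F1 score = 0.776.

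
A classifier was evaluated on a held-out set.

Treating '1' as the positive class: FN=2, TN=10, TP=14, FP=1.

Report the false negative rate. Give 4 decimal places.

0.1250

FNR = FN/(FN+TP) = 2/(2+14) = 0.1250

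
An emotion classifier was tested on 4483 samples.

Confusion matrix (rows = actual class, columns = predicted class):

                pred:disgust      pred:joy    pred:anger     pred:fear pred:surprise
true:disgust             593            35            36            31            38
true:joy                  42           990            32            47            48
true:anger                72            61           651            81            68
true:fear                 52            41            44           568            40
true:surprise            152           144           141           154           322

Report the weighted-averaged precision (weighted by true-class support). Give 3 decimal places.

0.692

Per-class precision (TP/(TP+FP)):
  disgust: TP=593, FP=42+72+52+152=318 → 593/911 = 0.6509
  joy: TP=990, FP=35+61+41+144=281 → 990/1271 = 0.7789
  anger: TP=651, FP=36+32+44+141=253 → 651/904 = 0.7201
  fear: TP=568, FP=31+47+81+154=313 → 568/881 = 0.6447
  surprise: TP=322, FP=38+48+68+40=194 → 322/516 = 0.6240
Weighted-precision = Σ (supportᵢ/N)·precisionᵢ with N=4483: (733/4483)·0.6509 + (1159/4483)·0.7789 + (933/4483)·0.7201 + (745/4483)·0.6447 + (913/4483)·0.6240 = 0.692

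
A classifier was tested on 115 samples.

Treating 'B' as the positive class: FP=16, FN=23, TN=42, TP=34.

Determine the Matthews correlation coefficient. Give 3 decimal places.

0.323

MCC = (TP·TN − FP·FN) / √((TP+FP)(TP+FN)(TN+FP)(TN+FN))
Numerator = 34·42 − 16·23 = 1060
Denominator = √(50·57·58·65) = √10744500 = 3277.8804
MCC = 1060 / 3277.8804 = 0.323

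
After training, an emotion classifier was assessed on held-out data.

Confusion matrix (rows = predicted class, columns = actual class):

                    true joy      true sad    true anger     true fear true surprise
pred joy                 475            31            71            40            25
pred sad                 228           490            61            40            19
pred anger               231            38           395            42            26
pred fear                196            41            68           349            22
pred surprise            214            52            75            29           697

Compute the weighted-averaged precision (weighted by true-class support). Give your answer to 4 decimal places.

0.6348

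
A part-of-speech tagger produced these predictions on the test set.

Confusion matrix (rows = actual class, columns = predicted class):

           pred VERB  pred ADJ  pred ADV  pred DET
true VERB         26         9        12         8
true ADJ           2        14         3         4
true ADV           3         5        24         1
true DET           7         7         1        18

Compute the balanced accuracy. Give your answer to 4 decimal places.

Balanced accuracy = mean of per-class recall.
  VERB: recall = 26/55 = 0.47273
  ADJ: recall = 14/23 = 0.60870
  ADV: recall = 24/33 = 0.72727
  DET: recall = 18/33 = 0.54545
Mean = (0.47273 + 0.60870 + 0.72727 + 0.54545) / 4 = 0.5885

0.5885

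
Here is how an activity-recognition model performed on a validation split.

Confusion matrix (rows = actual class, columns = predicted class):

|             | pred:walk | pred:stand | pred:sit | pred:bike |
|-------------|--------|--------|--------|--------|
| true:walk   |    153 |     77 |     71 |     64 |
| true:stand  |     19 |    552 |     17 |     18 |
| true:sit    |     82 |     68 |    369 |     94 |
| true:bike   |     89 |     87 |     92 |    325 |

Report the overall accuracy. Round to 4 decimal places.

0.6426

Accuracy = trace / total = (153+552+369+325=1399) / 2177 = 1399/2177 = 0.6426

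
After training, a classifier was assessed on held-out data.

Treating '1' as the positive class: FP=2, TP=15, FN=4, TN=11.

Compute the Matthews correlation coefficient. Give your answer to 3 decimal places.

MCC = (TP·TN − FP·FN) / √((TP+FP)(TP+FN)(TN+FP)(TN+FN))
Numerator = 15·11 − 2·4 = 157
Denominator = √(17·19·13·15) = √62985 = 250.9681
MCC = 157 / 250.9681 = 0.626

0.626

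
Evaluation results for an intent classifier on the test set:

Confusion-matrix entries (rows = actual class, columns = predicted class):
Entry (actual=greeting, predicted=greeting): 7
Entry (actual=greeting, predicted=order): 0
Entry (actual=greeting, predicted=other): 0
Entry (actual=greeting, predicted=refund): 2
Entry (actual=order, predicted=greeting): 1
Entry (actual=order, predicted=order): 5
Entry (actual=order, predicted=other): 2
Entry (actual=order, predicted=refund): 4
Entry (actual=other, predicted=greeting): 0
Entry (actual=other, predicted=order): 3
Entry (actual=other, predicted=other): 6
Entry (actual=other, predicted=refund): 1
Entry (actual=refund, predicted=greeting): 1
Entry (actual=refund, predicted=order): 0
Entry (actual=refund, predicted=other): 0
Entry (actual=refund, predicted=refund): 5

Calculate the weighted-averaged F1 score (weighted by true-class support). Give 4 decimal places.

0.6216

Per-class F1 score (2·TP/(2·TP+FP+FN)):
  greeting: TP=7, FP=1+0+1=2, FN=0+0+2=2 → 14/18 = 0.77778
  order: TP=5, FP=0+3+0=3, FN=1+2+4=7 → 10/20 = 0.50000
  other: TP=6, FP=0+2+0=2, FN=0+3+1=4 → 12/18 = 0.66667
  refund: TP=5, FP=2+4+1=7, FN=1+0+0=1 → 10/18 = 0.55556
Weighted-F1 score = Σ (supportᵢ/N)·F1 scoreᵢ with N=37: (9/37)·0.77778 + (12/37)·0.50000 + (10/37)·0.66667 + (6/37)·0.55556 = 0.6216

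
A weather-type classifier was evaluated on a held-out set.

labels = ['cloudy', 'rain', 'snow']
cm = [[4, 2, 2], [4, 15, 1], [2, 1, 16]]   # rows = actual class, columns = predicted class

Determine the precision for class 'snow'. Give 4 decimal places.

0.8421

One-vs-rest for 'snow': TP = diagonal; FP = other classes predicted 'snow'; FN = 'snow' predicted as other.
precision = TP/(TP+FP).
snow: TP=16, FP=2+1=3 → 16/19 = 0.84211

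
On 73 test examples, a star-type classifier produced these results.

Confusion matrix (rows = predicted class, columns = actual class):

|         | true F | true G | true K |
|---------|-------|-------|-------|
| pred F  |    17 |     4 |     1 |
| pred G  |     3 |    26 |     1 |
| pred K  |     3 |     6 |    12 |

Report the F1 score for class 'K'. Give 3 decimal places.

F1 score = 2·TP/(2·TP+FP+FN).
K: TP=12, FP=3+6=9, FN=1+1=2 → 24/35 = 0.6857

0.686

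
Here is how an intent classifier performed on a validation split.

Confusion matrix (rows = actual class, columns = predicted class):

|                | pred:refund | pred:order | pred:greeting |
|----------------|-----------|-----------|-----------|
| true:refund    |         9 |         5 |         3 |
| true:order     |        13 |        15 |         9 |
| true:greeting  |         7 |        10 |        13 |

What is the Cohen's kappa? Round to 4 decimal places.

Observed agreement pₒ = trace/N = 37/84 = 0.44048
Expected agreement pₑ = Σ (rowᵢ·colᵢ)/N² = (17·29 + 37·30 + 30·25)/84² = 0.33348
κ = (pₒ − pₑ)/(1 − pₑ) = (0.44048 − 0.33348)/(1 − 0.33348) = 0.1605

0.1605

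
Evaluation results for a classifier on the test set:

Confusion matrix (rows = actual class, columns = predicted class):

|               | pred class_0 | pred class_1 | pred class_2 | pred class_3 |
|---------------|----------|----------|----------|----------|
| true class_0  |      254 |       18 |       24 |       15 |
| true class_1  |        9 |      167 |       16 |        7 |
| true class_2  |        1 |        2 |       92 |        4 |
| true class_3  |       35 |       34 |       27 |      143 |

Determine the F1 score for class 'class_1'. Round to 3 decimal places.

Treat 'class_1' as positive and all other classes as negative.
F1 score = 2·TP/(2·TP+FP+FN).
class_1: TP=167, FP=18+2+34=54, FN=9+16+7=32 → 334/420 = 0.7952

0.795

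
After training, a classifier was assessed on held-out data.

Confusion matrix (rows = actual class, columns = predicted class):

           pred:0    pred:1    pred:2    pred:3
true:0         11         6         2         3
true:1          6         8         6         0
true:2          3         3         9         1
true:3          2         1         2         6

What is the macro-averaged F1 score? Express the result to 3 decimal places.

0.502

Per-class F1 score (2·TP/(2·TP+FP+FN)):
  0: TP=11, FP=6+3+2=11, FN=6+2+3=11 → 22/44 = 0.5000
  1: TP=8, FP=6+3+1=10, FN=6+6+0=12 → 16/38 = 0.4211
  2: TP=9, FP=2+6+2=10, FN=3+3+1=7 → 18/35 = 0.5143
  3: TP=6, FP=3+0+1=4, FN=2+1+2=5 → 12/21 = 0.5714
Macro-F1 score = mean = (0.5000 + 0.4211 + 0.5143 + 0.5714) / 4 = 0.502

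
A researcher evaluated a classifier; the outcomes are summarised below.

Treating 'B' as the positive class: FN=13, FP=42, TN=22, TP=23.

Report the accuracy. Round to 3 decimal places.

Accuracy = (TP+TN)/N = (23+22)/100 = 0.450

0.450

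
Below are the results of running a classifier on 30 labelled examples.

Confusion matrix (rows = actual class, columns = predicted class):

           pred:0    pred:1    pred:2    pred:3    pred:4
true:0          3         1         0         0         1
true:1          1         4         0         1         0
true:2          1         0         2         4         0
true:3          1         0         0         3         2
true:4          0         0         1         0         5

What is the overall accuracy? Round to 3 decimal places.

Accuracy = trace / total = (3+4+2+3+5=17) / 30 = 17/30 = 0.567

0.567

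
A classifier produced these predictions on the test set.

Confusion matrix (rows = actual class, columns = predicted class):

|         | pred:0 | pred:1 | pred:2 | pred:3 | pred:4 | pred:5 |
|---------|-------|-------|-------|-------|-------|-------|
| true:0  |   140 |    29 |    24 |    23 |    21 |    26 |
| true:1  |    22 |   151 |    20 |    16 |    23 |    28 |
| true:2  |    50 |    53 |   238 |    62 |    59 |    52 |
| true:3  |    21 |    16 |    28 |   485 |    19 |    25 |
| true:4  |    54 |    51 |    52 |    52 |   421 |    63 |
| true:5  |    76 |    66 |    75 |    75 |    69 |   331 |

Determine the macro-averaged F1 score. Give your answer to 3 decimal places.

0.560

Per-class F1 score (2·TP/(2·TP+FP+FN)):
  0: TP=140, FP=22+50+21+54+76=223, FN=29+24+23+21+26=123 → 280/626 = 0.4473
  1: TP=151, FP=29+53+16+51+66=215, FN=22+20+16+23+28=109 → 302/626 = 0.4824
  2: TP=238, FP=24+20+28+52+75=199, FN=50+53+62+59+52=276 → 476/951 = 0.5005
  3: TP=485, FP=23+16+62+52+75=228, FN=21+16+28+19+25=109 → 970/1307 = 0.7422
  4: TP=421, FP=21+23+59+19+69=191, FN=54+51+52+52+63=272 → 842/1305 = 0.6452
  5: TP=331, FP=26+28+52+25+63=194, FN=76+66+75+75+69=361 → 662/1217 = 0.5440
Macro-F1 score = mean = (0.4473 + 0.4824 + 0.5005 + 0.7422 + 0.6452 + 0.5440) / 6 = 0.560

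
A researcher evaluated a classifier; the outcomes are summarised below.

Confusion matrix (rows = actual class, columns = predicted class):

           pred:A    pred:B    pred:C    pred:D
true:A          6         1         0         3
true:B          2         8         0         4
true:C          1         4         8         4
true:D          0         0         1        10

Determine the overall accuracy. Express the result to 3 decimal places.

Accuracy = trace / total = (6+8+8+10=32) / 52 = 32/52 = 0.615

0.615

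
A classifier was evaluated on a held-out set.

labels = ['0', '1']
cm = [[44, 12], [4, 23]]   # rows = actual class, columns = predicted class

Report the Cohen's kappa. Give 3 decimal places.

0.592

Observed agreement pₒ = trace/N = 67/83 = 0.8072
Expected agreement pₑ = Σ (rowᵢ·colᵢ)/N² = (56·48 + 27·35)/83² = 0.5274
κ = (pₒ − pₑ)/(1 − pₑ) = (0.8072 − 0.5274)/(1 − 0.5274) = 0.592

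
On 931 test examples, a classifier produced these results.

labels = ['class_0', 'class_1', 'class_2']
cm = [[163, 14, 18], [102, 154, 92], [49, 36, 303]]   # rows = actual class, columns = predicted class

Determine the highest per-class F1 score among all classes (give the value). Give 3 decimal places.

0.757

Per-class F1 score (2·TP/(2·TP+FP+FN)):
  class_0: TP=163, FP=102+49=151, FN=14+18=32 → 326/509 = 0.6405
  class_1: TP=154, FP=14+36=50, FN=102+92=194 → 308/552 = 0.5580
  class_2: TP=303, FP=18+92=110, FN=49+36=85 → 606/801 = 0.7566
Highest is class 'class_2' with F1 score = 0.757.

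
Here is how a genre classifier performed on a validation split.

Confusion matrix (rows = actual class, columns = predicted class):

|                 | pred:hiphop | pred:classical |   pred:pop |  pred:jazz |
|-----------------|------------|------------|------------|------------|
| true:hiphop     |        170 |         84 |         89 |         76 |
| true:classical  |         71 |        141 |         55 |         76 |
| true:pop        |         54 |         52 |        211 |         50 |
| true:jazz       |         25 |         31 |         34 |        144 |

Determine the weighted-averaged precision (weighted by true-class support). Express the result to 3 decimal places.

0.496

Per-class precision (TP/(TP+FP)):
  hiphop: TP=170, FP=71+54+25=150 → 170/320 = 0.5313
  classical: TP=141, FP=84+52+31=167 → 141/308 = 0.4578
  pop: TP=211, FP=89+55+34=178 → 211/389 = 0.5424
  jazz: TP=144, FP=76+76+50=202 → 144/346 = 0.4162
Weighted-precision = Σ (supportᵢ/N)·precisionᵢ with N=1363: (419/1363)·0.5313 + (343/1363)·0.4578 + (367/1363)·0.5424 + (234/1363)·0.4162 = 0.496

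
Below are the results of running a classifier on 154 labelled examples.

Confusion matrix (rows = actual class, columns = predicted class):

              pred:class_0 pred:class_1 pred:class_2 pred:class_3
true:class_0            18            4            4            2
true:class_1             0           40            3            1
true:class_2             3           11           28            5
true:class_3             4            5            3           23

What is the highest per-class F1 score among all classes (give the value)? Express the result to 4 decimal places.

Per-class F1 score (2·TP/(2·TP+FP+FN)):
  class_0: TP=18, FP=0+3+4=7, FN=4+4+2=10 → 36/53 = 0.67925
  class_1: TP=40, FP=4+11+5=20, FN=0+3+1=4 → 80/104 = 0.76923
  class_2: TP=28, FP=4+3+3=10, FN=3+11+5=19 → 56/85 = 0.65882
  class_3: TP=23, FP=2+1+5=8, FN=4+5+3=12 → 46/66 = 0.69697
Highest is class 'class_1' with F1 score = 0.7692.

0.7692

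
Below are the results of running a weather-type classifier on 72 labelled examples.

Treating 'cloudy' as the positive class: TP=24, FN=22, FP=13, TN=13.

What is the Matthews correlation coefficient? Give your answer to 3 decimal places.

MCC = (TP·TN − FP·FN) / √((TP+FP)(TP+FN)(TN+FP)(TN+FN))
Numerator = 24·13 − 13·22 = 26
Denominator = √(37·46·26·35) = √1548820 = 1244.5160
MCC = 26 / 1244.5160 = 0.021

0.021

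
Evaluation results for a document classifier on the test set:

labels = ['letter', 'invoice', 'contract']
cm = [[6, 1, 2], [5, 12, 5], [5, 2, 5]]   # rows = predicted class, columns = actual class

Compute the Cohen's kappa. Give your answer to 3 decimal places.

Observed agreement pₒ = trace/N = 23/43 = 0.5349
Expected agreement pₑ = Σ (rowᵢ·colᵢ)/N² = (16·9 + 15·22 + 12·12)/43² = 0.3342
κ = (pₒ − pₑ)/(1 − pₑ) = (0.5349 − 0.3342)/(1 − 0.3342) = 0.301

0.301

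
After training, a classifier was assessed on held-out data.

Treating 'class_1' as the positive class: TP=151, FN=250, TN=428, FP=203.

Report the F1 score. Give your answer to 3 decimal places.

Precision = TP/(TP+FP) = 151/354 = 0.4266
Recall = TP/(TP+FN) = 151/401 = 0.3766
F1 = 2·TP/(2·TP+FP+FN) = 302/755 = 0.400

0.400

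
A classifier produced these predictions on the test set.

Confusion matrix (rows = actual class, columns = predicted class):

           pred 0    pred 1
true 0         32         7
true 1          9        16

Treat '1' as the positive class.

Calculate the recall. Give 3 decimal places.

Recall = TP/(TP+FN) = 16/(16+9) = 16/25 = 0.640

0.640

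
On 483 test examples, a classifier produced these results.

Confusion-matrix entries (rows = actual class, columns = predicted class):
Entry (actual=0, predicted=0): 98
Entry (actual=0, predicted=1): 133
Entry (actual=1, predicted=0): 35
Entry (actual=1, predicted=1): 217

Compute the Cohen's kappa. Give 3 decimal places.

0.290

Observed agreement pₒ = trace/N = 315/483 = 0.6522
Expected agreement pₑ = Σ (rowᵢ·colᵢ)/N² = (231·133 + 252·350)/483² = 0.5098
κ = (pₒ − pₑ)/(1 − pₑ) = (0.6522 − 0.5098)/(1 − 0.5098) = 0.290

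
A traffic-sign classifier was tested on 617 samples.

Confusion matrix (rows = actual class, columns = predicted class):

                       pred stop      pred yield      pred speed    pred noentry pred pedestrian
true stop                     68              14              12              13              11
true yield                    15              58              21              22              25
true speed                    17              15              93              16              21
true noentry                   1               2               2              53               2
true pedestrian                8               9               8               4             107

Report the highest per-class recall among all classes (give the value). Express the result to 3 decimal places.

0.883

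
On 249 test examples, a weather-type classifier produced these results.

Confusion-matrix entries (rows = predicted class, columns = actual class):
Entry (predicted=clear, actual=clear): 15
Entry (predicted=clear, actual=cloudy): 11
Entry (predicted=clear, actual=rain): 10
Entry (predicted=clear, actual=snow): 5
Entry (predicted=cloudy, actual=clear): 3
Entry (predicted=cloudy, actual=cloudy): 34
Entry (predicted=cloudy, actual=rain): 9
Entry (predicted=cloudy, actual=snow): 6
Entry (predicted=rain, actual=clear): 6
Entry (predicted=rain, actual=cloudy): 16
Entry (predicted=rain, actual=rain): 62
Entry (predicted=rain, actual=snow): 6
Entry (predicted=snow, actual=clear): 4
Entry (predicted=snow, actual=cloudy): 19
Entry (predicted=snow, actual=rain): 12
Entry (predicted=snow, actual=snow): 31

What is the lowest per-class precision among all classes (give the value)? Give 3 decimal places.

0.366

Per-class precision (TP/(TP+FP)):
  clear: TP=15, FP=11+10+5=26 → 15/41 = 0.3659
  cloudy: TP=34, FP=3+9+6=18 → 34/52 = 0.6538
  rain: TP=62, FP=6+16+6=28 → 62/90 = 0.6889
  snow: TP=31, FP=4+19+12=35 → 31/66 = 0.4697
Lowest is class 'clear' with precision = 0.366.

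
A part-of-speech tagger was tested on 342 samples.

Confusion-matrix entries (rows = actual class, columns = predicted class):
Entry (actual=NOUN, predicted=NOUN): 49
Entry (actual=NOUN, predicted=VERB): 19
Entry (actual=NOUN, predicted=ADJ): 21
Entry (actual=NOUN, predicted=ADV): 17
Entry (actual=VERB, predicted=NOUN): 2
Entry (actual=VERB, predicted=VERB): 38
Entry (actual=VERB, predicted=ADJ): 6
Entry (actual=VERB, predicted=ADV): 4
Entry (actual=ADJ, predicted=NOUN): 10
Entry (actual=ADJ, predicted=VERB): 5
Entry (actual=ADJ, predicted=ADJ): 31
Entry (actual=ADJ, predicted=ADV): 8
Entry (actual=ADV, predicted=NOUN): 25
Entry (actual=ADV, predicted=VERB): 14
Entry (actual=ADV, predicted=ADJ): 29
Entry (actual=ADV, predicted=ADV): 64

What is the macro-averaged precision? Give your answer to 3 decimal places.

0.529

Per-class precision (TP/(TP+FP)):
  NOUN: TP=49, FP=2+10+25=37 → 49/86 = 0.5698
  VERB: TP=38, FP=19+5+14=38 → 38/76 = 0.5000
  ADJ: TP=31, FP=21+6+29=56 → 31/87 = 0.3563
  ADV: TP=64, FP=17+4+8=29 → 64/93 = 0.6882
Macro-precision = mean = (0.5698 + 0.5000 + 0.3563 + 0.6882) / 4 = 0.529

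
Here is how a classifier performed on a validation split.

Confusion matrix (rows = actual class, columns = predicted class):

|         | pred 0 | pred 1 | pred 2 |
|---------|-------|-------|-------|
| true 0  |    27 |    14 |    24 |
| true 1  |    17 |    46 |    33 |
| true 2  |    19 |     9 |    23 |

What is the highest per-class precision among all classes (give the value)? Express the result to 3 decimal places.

0.667

Per-class precision (TP/(TP+FP)):
  0: TP=27, FP=17+19=36 → 27/63 = 0.4286
  1: TP=46, FP=14+9=23 → 46/69 = 0.6667
  2: TP=23, FP=24+33=57 → 23/80 = 0.2875
Highest is class '1' with precision = 0.667.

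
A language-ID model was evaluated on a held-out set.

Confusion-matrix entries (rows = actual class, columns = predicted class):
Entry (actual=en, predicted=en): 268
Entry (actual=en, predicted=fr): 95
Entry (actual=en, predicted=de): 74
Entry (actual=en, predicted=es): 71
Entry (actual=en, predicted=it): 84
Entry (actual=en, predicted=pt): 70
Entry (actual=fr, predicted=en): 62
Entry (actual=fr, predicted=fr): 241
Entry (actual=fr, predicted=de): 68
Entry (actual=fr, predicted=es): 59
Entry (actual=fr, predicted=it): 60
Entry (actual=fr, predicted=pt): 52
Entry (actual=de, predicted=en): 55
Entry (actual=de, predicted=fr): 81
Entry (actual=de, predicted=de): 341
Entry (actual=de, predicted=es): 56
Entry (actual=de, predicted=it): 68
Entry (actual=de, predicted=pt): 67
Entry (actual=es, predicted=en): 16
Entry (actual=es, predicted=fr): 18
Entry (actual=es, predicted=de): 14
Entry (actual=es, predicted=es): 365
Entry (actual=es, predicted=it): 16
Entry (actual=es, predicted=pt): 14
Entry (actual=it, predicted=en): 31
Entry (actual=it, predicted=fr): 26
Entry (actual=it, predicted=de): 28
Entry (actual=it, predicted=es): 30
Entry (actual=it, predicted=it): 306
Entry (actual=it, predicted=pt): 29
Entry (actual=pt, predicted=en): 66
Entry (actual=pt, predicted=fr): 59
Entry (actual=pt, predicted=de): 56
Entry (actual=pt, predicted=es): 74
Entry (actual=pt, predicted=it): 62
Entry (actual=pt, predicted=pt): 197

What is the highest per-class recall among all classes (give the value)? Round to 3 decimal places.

0.824

Per-class recall (TP/(TP+FN)):
  en: TP=268, FN=95+74+71+84+70=394 → 268/662 = 0.4048
  fr: TP=241, FN=62+68+59+60+52=301 → 241/542 = 0.4446
  de: TP=341, FN=55+81+56+68+67=327 → 341/668 = 0.5105
  es: TP=365, FN=16+18+14+16+14=78 → 365/443 = 0.8239
  it: TP=306, FN=31+26+28+30+29=144 → 306/450 = 0.6800
  pt: TP=197, FN=66+59+56+74+62=317 → 197/514 = 0.3833
Highest is class 'es' with recall = 0.824.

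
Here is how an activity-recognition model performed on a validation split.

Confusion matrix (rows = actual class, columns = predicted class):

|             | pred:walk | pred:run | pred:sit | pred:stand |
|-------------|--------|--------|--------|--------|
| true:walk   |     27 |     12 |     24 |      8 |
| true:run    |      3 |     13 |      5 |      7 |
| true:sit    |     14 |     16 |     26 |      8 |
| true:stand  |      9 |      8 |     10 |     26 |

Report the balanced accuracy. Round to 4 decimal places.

0.4353

Balanced accuracy = mean of per-class recall.
  walk: recall = 27/71 = 0.38028
  run: recall = 13/28 = 0.46429
  sit: recall = 26/64 = 0.40625
  stand: recall = 26/53 = 0.49057
Mean = (0.38028 + 0.46429 + 0.40625 + 0.49057) / 4 = 0.4353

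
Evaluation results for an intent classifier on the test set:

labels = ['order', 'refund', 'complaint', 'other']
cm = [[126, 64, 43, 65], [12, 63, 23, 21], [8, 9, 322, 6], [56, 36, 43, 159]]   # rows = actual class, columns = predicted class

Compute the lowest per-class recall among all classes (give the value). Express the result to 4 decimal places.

0.4228

Per-class recall (TP/(TP+FN)):
  order: TP=126, FN=64+43+65=172 → 126/298 = 0.42282
  refund: TP=63, FN=12+23+21=56 → 63/119 = 0.52941
  complaint: TP=322, FN=8+9+6=23 → 322/345 = 0.93333
  other: TP=159, FN=56+36+43=135 → 159/294 = 0.54082
Lowest is class 'order' with recall = 0.4228.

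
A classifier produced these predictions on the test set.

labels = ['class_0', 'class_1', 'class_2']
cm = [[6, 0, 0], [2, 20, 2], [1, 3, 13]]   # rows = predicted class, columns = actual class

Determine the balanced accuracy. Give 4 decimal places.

0.8010

Balanced accuracy = mean of per-class recall.
  class_0: recall = 6/9 = 0.66667
  class_1: recall = 20/23 = 0.86957
  class_2: recall = 13/15 = 0.86667
Mean = (0.66667 + 0.86957 + 0.86667) / 3 = 0.8010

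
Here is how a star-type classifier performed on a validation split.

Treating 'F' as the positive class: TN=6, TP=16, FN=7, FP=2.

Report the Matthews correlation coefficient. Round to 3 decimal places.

0.395

MCC = (TP·TN − FP·FN) / √((TP+FP)(TP+FN)(TN+FP)(TN+FN))
Numerator = 16·6 − 2·7 = 82
Denominator = √(18·23·8·13) = √43056 = 207.4994
MCC = 82 / 207.4994 = 0.395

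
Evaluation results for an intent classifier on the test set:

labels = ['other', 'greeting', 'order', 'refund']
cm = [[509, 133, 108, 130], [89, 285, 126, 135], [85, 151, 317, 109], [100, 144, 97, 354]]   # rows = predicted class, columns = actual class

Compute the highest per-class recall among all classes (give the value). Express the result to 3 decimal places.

Per-class recall (TP/(TP+FN)):
  other: TP=509, FN=89+85+100=274 → 509/783 = 0.6501
  greeting: TP=285, FN=133+151+144=428 → 285/713 = 0.3997
  order: TP=317, FN=108+126+97=331 → 317/648 = 0.4892
  refund: TP=354, FN=130+135+109=374 → 354/728 = 0.4863
Highest is class 'other' with recall = 0.650.

0.650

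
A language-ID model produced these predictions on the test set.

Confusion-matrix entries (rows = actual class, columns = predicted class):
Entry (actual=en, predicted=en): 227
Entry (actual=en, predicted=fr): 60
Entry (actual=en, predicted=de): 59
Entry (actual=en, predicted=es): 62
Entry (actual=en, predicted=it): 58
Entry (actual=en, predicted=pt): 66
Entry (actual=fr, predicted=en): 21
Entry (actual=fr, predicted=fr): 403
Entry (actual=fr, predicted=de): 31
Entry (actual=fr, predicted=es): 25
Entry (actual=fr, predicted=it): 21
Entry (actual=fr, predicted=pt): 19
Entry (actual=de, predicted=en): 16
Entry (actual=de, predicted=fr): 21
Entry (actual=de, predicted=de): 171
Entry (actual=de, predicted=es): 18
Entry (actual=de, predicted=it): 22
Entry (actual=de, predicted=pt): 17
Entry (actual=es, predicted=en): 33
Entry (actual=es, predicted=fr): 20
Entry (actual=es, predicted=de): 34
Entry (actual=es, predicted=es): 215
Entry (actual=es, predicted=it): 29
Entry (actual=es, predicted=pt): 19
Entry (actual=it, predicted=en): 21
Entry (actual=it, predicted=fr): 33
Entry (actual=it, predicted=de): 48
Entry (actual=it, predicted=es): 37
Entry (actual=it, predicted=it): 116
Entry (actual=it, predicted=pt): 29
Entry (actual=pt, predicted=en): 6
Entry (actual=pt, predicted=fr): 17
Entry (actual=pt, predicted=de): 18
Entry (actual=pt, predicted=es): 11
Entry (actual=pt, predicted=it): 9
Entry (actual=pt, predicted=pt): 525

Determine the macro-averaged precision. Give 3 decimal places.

Per-class precision (TP/(TP+FP)):
  en: TP=227, FP=21+16+33+21+6=97 → 227/324 = 0.7006
  fr: TP=403, FP=60+21+20+33+17=151 → 403/554 = 0.7274
  de: TP=171, FP=59+31+34+48+18=190 → 171/361 = 0.4737
  es: TP=215, FP=62+25+18+37+11=153 → 215/368 = 0.5842
  it: TP=116, FP=58+21+22+29+9=139 → 116/255 = 0.4549
  pt: TP=525, FP=66+19+17+19+29=150 → 525/675 = 0.7778
Macro-precision = mean = (0.7006 + 0.7274 + 0.4737 + 0.5842 + 0.4549 + 0.7778) / 6 = 0.620

0.620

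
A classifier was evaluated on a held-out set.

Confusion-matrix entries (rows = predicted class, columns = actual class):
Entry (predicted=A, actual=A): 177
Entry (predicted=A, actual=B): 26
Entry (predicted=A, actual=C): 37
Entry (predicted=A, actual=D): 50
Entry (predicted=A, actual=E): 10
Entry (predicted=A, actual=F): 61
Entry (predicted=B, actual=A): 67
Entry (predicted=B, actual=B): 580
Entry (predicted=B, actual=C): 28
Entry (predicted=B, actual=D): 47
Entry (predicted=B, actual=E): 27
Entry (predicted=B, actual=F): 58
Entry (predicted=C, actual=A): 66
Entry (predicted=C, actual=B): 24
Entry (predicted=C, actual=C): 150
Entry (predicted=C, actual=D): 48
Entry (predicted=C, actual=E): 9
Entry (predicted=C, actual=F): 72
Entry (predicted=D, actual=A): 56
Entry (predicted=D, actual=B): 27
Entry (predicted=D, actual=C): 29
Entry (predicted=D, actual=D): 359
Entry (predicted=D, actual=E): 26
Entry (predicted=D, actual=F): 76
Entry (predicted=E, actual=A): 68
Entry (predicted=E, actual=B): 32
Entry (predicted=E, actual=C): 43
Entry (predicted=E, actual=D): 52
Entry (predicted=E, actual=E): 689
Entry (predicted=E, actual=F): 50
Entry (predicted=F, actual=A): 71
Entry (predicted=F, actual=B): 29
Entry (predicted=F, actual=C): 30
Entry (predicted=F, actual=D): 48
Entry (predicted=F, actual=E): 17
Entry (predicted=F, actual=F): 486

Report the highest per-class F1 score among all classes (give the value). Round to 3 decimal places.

0.805

Per-class F1 score (2·TP/(2·TP+FP+FN)):
  A: TP=177, FP=26+37+50+10+61=184, FN=67+66+56+68+71=328 → 354/866 = 0.4088
  B: TP=580, FP=67+28+47+27+58=227, FN=26+24+27+32+29=138 → 1160/1525 = 0.7607
  C: TP=150, FP=66+24+48+9+72=219, FN=37+28+29+43+30=167 → 300/686 = 0.4373
  D: TP=359, FP=56+27+29+26+76=214, FN=50+47+48+52+48=245 → 718/1177 = 0.6100
  E: TP=689, FP=68+32+43+52+50=245, FN=10+27+9+26+17=89 → 1378/1712 = 0.8049
  F: TP=486, FP=71+29+30+48+17=195, FN=61+58+72+76+50=317 → 972/1484 = 0.6550
Highest is class 'E' with F1 score = 0.805.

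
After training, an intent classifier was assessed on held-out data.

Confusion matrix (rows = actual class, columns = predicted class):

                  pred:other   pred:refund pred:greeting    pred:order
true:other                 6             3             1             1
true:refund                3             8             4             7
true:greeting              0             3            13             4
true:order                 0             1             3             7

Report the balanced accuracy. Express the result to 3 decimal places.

Balanced accuracy = mean of per-class recall.
  other: recall = 6/11 = 0.5455
  refund: recall = 8/22 = 0.3636
  greeting: recall = 13/20 = 0.6500
  order: recall = 7/11 = 0.6364
Mean = (0.5455 + 0.3636 + 0.6500 + 0.6364) / 4 = 0.549

0.549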